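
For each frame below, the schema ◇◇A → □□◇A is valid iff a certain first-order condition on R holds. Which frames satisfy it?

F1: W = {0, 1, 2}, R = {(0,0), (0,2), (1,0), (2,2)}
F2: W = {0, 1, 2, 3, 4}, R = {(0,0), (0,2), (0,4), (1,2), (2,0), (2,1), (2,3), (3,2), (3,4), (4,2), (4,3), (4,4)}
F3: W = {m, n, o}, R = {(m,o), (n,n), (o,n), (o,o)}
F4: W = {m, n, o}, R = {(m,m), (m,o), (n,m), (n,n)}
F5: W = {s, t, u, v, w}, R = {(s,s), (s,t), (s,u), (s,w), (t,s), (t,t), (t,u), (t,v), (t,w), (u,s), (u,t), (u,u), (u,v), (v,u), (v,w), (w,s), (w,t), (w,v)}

This is the axiom for a generalized confluence (Geach) condition; its first-order frame correspondent is ∀x ∀y ∀z ((xR²y ∧ xR²z) → ∃w (y = w ∧ zRw)).
F1: fails — 0R²0, 0R²2 but no w with 0=w and 2Rw.
F2: fails — 0R²0, 0R²1 but no w with 0=w and 1Rw.
F3: fails — mR²o, mR²n but no w with o=w and nRw.
F4: fails — mR²m, mR²o but no w with m=w and oRw.
F5: fails — sR²s, sR²v but no w* with s=w* and vRw*.

none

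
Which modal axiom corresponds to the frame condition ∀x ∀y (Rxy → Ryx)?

A defining formula is r → □◇r (the B axiom).
Suppose r→□◇r is valid. Take Rxy and set V(r)={x}. Then r at x, so □◇r at x, so ◇r at y, so some z with Ryz has r; z=x, i.e. Ryx.

r → □◇r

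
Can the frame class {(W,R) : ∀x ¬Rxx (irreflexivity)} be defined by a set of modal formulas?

If a class were modally definable it would be closed under surjective bounded morphisms (Goldblatt–Thomason).
The 5-cycle (worlds s,t,u,v,w with s→t→u→v→w→s) is irreflexive, and the map sending every world to a single reflexive point • is a surjective bounded morphism (forth: every edge maps to (•,•); back: every world has a successor). So any modal formula valid on the 5-cycle is also valid on the reflexive point, which is not irreflexive.
So no modal formula (or set of formulas) defines exactly the irreflexive frames.

Not definable by any modal formula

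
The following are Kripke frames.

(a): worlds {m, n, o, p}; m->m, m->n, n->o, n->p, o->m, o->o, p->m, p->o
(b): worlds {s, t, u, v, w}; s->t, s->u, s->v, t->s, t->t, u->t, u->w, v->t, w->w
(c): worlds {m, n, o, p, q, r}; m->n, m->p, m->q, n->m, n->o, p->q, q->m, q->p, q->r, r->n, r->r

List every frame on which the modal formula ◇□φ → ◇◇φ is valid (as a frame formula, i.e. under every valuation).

Frame correspondent (Sahlqvist): ∀x ∀y (xRy → ∃w (yRw ∧ xR²w)) — i.e. a generalized confluence (Geach) condition.
(a): condition met.
(b): condition met.
(c): fails — nRo but no w with oRw and nR²w.

(a), (b)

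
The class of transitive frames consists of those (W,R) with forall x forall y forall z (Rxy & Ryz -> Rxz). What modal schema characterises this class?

This is transitivity; the standard corresponding axiom is 4: □q → □□q.
Suppose □q→□□q is valid. Take Rxy, Ryz and set V(q)={w : Rxw}. Then □q at x, so □□q at x, so □q at y, so q at z, i.e. Rxz.

□q → □□q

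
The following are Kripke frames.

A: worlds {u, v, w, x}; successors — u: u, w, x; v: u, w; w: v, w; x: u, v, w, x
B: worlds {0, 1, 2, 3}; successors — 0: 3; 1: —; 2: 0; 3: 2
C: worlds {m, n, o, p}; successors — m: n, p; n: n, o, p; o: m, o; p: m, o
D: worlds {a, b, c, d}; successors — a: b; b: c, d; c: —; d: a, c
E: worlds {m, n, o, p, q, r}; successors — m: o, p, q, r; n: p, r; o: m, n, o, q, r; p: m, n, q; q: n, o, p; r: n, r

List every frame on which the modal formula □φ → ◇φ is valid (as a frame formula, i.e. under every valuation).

The schema corresponds to seriality: ∀x ∃y Rxy.
A: holds.
B: fails — world 1 has no successor.
C: holds.
D: fails — world c has no successor.
E: holds.

A, C, E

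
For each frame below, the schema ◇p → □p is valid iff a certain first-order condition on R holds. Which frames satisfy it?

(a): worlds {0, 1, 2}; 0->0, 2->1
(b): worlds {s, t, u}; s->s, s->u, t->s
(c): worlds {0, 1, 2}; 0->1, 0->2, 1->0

This is the axiom for partial functionality; its first-order frame correspondent is ∀x ∀y ∀z (Rxy ∧ Rxz → y = z).
(a): condition met.
(b): fails — s sees both s and u.
(c): fails — 0 sees both 1 and 2.
Valid on: (a).

(a)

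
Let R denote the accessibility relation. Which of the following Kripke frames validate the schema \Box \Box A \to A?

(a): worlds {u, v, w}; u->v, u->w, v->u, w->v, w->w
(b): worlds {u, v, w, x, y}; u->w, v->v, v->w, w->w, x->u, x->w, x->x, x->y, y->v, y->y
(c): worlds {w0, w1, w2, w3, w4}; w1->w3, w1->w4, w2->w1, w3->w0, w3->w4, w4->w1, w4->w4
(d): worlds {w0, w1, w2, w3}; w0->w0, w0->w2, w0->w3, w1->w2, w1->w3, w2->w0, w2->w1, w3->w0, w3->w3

The schema corresponds to a generalized confluence (Geach) condition: \forall x \exists w (x R^2 w \wedge x = w).
(a): ✓.
(b): fails — at u but no t with uR²t and u=t.
(c): fails — at w0 but no w with w0R²w and w0=w.
(d): ✓.
Valid on: (a), (d).

(a), (d)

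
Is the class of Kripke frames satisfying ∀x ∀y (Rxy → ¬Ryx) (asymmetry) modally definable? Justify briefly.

If a class were modally definable it would be closed under surjective bounded morphisms (Goldblatt–Thomason).
The 4-cycle (worlds a,b,c,d with a→b→c→d→a) is asymmetric. Mapping every world to a single reflexive point • is a surjective bounded morphism, and the reflexive point is not asymmetric (R•• but asymmetry requires ¬R••).
So no modal formula (or set of formulas) defines exactly the asymmetric frames.

Not modally definable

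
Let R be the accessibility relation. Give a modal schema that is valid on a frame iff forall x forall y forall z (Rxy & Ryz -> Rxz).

The condition is transitivity. The 4 schema □p → □□p defines it.

□p → □□p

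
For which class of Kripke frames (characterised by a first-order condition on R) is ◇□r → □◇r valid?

Convergence

This is the .2 axiom.
It corresponds to convergence: ∀x ∀y ∀z (Rxy ∧ Rxz → ∃w (Ryw ∧ Rzw)).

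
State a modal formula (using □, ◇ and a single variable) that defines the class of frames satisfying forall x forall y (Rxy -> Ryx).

r → □◇r

A defining formula is r → □◇r (the B axiom).
Suppose r→□◇r is valid. Take Rxy and set V(r)={x}. Then r at x, so □◇r at x, so ◇r at y, so some z with Ryz has r; z=x, i.e. Ryx.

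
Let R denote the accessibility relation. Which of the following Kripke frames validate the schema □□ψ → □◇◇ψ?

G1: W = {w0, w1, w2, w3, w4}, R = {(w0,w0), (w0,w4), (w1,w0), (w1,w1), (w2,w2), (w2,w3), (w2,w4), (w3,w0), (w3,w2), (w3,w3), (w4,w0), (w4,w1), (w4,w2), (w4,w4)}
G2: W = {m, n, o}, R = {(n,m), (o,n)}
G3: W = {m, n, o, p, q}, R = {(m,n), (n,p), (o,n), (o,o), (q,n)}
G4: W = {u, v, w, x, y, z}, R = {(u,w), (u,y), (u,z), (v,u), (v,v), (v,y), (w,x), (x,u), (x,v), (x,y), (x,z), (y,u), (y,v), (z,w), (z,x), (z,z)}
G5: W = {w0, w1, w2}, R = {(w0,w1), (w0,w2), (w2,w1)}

The schema corresponds to a generalized confluence (Geach) condition: ∀x ∀z (xRz → ∃w (xR²w ∧ zR²w)).
G1: condition met.
G2: fails — nRm but no w with nR²w and mR²w.
G3: fails — mRn but no w with mR²w and nR²w.
G4: condition met.
G5: fails — w0Rw1 but no w with w0R²w and w1R²w.
Valid on: G1, G4.

G1, G4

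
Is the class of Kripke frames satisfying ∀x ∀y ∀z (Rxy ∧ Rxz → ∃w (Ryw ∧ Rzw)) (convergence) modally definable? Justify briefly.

Definable; ◇□p → □◇p defines it

The condition is convergence. A defining modal formula is ◇□p → □◇p.
Suppose ◇□p→□◇p is valid. Take Rxy, Rxz and set V(p)={w : Ryw}. Then □p at y so ◇□p at x, so □◇p at x, so ◇p at z, giving w with Rzw and Ryw.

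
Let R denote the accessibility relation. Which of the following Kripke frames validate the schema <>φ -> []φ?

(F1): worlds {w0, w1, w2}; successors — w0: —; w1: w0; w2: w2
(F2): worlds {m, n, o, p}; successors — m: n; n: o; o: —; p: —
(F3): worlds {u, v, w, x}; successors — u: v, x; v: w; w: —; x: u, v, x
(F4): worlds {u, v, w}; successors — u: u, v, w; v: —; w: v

(F1), (F2)

Frame correspondent (Sahlqvist): forall x forall y forall z (Rxy & Rxz -> y = z) — i.e. partial functionality.
(F1): holds.
(F2): holds.
(F3): fails — u sees both v and x.
(F4): fails — u sees both u and v.
Valid on: (F1), (F2).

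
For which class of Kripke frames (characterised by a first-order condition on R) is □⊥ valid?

emptiness of R

This is the Ver axiom.
Its frame correspondent is emptiness of R — ∀x ∀y ¬Rxy.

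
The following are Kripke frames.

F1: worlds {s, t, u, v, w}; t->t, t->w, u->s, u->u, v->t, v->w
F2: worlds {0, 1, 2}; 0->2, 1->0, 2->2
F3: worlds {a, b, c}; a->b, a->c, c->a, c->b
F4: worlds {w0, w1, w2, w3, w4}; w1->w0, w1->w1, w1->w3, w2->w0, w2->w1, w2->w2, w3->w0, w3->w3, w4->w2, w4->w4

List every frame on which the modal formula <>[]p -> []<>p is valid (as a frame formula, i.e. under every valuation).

This is the axiom for convergence; its first-order frame correspondent is forall x forall y forall z (Rxy & Rxz -> exists w (Ryw & Rzw)).
F1: fails — Rtw and Rtw but w and w have no common successor.
F2: satisfies the condition.
F3: fails — Rac and Rab but c and b have no common successor.
F4: fails — Rw1w1 and Rw1w0 but w1 and w0 have no common successor.
Valid on: F2.

F2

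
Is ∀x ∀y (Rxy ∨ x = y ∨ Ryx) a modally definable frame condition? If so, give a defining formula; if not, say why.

Not modally definable

Modal frame validity is preserved under disjoint unions.
Take 2 disjoint single-world reflexive frames: each is trivially connected, but their disjoint union has 2 worlds with no edge between distinct components, so it is not connected.
So the class is not modally definable.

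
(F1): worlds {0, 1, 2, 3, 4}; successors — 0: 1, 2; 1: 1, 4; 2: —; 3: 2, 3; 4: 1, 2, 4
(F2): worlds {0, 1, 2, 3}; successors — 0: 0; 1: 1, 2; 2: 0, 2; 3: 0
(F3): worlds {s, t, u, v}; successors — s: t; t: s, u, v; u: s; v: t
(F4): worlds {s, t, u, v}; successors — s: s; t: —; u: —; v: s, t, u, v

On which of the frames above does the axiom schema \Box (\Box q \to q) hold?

(F2)

This is the axiom for shift-reflexivity; its first-order frame correspondent is \forall x \forall y (Rxy \to Ryy).
(F1): fails — R32 but not R22.
(F2): ✓.
(F3): fails — Rtv but not Rvv.
(F4): fails — Rvt but not Rtt.
Valid on: (F2).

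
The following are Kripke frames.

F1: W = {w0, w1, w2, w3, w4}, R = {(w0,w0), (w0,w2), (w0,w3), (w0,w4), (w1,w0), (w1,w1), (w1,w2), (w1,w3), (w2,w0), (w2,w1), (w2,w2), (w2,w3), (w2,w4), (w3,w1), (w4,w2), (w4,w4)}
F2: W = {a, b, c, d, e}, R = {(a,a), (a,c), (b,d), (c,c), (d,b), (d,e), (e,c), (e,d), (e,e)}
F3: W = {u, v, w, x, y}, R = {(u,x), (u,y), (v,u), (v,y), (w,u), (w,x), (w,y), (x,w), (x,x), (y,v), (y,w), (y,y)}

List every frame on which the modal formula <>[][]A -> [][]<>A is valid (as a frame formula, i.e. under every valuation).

This is the axiom for a generalized confluence (Geach) condition; its first-order frame correspondent is forall x forall y forall z ((xRy & x R^2 z) -> exists w (y R^2 w & zRw)).
F1: ✓.
F2: fails — dRb, dR²c but no w with bR²w and cRw.
F3: ✓.
Valid on: F1, F3.

F1, F3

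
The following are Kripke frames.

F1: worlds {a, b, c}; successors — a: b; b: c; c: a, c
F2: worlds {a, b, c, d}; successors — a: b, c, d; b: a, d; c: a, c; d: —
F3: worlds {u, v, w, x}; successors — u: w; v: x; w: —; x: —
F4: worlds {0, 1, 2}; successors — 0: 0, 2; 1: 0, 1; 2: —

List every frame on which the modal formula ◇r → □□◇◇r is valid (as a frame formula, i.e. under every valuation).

F3

The schema corresponds to a generalized confluence (Geach) condition: ∀x ∀y ∀z ((xRy ∧ xR²z) → ∃w (y = w ∧ zR²w)).
F1: fails — cRa, cR²a but no w with a=w and aR²w.
F2: fails — aRb, aR²a but no w with b=w and aR²w.
F3: ✓.
F4: fails — 0R0, 0R²2 but no w with 0=w and 2R²w.
Valid on: F3.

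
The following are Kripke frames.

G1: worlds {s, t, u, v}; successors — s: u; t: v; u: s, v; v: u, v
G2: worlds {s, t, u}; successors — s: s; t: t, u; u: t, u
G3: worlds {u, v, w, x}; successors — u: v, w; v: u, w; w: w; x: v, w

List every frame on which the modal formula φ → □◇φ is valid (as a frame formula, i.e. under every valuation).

G2

Frame correspondent (Sahlqvist): ∀x ∀y (Rxy → Ryx) — i.e. symmetry.
G1: fails — Rtv but not Rvt.
G2: holds.
G3: fails — Rxw but not Rwx.
Valid on: G2.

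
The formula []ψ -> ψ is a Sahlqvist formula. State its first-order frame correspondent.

reflexivity: forall x Rxx

Suppose □ψ→ψ is valid. At any x set V(ψ)={w : Rxw}. Then □ψ holds at x, so ψ holds at x, i.e. Rxx.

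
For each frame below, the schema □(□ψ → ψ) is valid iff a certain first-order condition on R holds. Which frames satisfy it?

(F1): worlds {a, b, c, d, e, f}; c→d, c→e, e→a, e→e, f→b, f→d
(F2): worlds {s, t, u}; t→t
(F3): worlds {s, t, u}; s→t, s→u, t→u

Frame correspondent (Sahlqvist): ∀x ∀y (Rxy → Ryy) — i.e. shift-reflexivity.
(F1): fails — Rcd but not Rdd.
(F2): holds.
(F3): fails — Rsu but not Ruu.
Valid on: (F2).

(F2)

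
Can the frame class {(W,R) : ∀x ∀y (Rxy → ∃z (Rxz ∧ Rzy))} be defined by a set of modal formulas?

The condition is density. A defining modal formula is □□p → □p.
Suppose □□p→□p is valid. Take Rxy and set V(p)={w : xR²w}. Then □□p at x, so □p at x, so p at y, i.e. ∃z(Rxz∧Rzy).

Yes — defined by □□p → □p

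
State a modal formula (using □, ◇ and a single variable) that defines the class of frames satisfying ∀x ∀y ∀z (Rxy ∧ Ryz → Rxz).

□p → □□p

A defining formula is □p → □□p (the 4 axiom).
Suppose □p→□□p is valid. Take Rxy, Ryz and set V(p)={w : Rxw}. Then □p at x, so □□p at x, so □p at y, so p at z, i.e. Rxz.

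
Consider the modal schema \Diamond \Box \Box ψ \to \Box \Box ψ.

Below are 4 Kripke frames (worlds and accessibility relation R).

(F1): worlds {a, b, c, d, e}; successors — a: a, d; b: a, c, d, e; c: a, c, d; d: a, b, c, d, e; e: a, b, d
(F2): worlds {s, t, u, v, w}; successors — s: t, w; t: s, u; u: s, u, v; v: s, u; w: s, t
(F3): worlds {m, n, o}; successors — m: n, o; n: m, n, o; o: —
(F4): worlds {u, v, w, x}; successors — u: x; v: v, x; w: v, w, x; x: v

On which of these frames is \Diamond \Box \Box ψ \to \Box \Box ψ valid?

This is the axiom for a generalized confluence (Geach) condition; its first-order frame correspondent is \forall x \forall y \forall z ((xRy \wedge x R^2 z) \to \exists w (y R^2 w \wedge z = w)).
(F1): satisfies the condition.
(F2): fails — tRs, tR²v but no w* with sR²w* and v=w*.
(F3): fails — mRo, mR²m but no w with oR²w and m=w.
(F4): fails — wRv, wR²w but no t with vR²t and w=t.
Valid on: (F1).

(F1)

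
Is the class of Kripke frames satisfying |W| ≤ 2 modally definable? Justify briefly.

If a class were modally definable it would be closed under disjoint unions (Goldblatt–Thomason).
Any modal formula valid on each of 3 disjoint one-world frames is valid on their disjoint union (validity is preserved under disjoint unions). Each one-world frame has |W|=1≤2, but the union has |W|=3.
So the class is not modally definable.

No — not modally definable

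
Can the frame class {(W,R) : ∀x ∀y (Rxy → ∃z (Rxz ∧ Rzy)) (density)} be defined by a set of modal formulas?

Yes, by □□q → □q

The condition is density. A defining modal formula is □□q → □q.
Suppose □□q→□q is valid. Take Rxy and set V(q)={w : xR²w}. Then □□q at x, so □q at x, so q at y, i.e. ∃z(Rxz∧Rzy).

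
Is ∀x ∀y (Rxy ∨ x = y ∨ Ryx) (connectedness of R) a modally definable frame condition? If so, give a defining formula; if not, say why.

Not definable by any modal formula

Any modally definable frame class is closed under disjoint unions.
Take 3 disjoint single-world reflexive frames: each is trivially connected, but their disjoint union has 3 worlds with no edge between distinct components, so it is not connected.
Hence connectedness of R is not modally definable.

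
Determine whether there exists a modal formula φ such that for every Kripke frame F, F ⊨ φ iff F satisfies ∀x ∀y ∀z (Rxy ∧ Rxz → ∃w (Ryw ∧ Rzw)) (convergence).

This is a Sahlqvist condition; the .2 axiom ◇□r → □◇r defines it.
Suppose ◇□r→□◇r is valid. Take Rxy, Rxz and set V(r)={w : Ryw}. Then □r at y so ◇□r at x, so □◇r at x, so ◇r at z, giving w with Rzw and Ryw.

Yes — defined by ◇□r → □◇r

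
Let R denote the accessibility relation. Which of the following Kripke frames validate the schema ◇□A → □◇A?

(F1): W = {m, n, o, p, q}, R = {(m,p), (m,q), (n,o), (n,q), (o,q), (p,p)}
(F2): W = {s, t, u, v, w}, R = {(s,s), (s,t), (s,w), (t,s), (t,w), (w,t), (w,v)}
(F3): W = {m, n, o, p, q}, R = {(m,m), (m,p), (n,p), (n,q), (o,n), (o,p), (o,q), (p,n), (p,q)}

This is the axiom for convergence; its first-order frame correspondent is ∀x ∀y ∀z (Rxy ∧ Rxz → ∃w (Ryw ∧ Rzw)).
(F1): fails — Rmq and Rmq but q and q have no common successor.
(F2): fails — Rsw and Rst but w and t have no common successor.
(F3): fails — Rmm and Rmp but m and p have no common successor.
Valid on no frame.

none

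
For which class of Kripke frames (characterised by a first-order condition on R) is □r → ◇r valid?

seriality: ∀x ∃y Rxy

Suppose □r→◇r is valid. At any x set V(r)=W. Then □r at x, so ◇r at x, so x has a successor.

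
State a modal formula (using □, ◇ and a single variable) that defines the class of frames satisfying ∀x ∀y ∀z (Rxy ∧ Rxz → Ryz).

The condition is the Euclidean property. The 5 schema ◇s → □◇s defines it.
Suppose ◇s→□◇s is valid. Take Rxy, Rxz and set V(s)={y}. Then ◇s at x, so □◇s at x, so ◇s at z, so some w with Rzw has s; w=y, i.e. Rzy. By symmetry of the argument, Ryz.

◇s → □◇s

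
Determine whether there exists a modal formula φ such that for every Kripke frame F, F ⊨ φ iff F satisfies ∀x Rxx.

Definable; □q → q defines it

The condition is reflexivity. A defining modal formula is □q → q.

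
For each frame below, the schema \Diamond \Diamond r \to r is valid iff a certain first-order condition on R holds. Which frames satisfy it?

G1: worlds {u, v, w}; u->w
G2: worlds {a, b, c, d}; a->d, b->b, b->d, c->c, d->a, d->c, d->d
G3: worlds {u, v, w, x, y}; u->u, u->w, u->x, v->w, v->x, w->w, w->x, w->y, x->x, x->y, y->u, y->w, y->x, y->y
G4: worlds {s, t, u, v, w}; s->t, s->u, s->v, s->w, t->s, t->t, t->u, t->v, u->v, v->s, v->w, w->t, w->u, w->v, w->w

Frame correspondent (Sahlqvist): \forall x \forall y (x R^2 y \to \exists w (y = w \wedge x = w)) — i.e. a generalized confluence (Geach) condition.
G1: condition met.
G2: fails — aR²c but c ≠ a.
G3: fails — uR²w but w ≠ u.
G4: fails — sR²t but t ≠ s.
Valid on: G1.

G1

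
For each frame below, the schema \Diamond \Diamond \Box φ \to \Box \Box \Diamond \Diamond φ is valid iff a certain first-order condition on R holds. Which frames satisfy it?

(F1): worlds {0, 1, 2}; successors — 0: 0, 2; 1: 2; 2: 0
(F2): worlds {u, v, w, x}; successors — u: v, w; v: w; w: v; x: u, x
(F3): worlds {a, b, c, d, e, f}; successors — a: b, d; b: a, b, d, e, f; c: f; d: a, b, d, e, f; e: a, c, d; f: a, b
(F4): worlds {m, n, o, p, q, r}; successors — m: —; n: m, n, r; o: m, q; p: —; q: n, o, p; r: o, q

(F1)

This is the axiom for a generalized confluence (Geach) condition; its first-order frame correspondent is \forall x \forall y \forall z ((x R^2 y \wedge x R^2 z) \to \exists w (yRw \wedge z R^2 w)).
(F1): ✓.
(F2): fails — uR²v, uR²v but no t with vRt and vR²t.
(F3): fails — bR²c, bR²c but no w with cRw and cR²w.
(F4): fails — nR²m, nR²m but no w with mRw and mR²w.
Valid on: (F1).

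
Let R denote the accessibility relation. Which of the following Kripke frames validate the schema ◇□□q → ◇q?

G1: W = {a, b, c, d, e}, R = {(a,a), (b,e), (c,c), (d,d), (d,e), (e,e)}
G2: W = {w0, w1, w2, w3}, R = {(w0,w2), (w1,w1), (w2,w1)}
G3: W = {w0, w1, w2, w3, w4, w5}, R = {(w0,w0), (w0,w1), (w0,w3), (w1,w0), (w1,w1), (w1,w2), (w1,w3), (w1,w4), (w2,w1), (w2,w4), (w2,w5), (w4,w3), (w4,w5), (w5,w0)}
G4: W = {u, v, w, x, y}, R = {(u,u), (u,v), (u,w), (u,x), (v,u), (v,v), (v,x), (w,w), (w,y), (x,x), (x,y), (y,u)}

G1, G4

The schema corresponds to a generalized confluence (Geach) condition: ∀x ∀y (xRy → ∃w (yR²w ∧ xRw)).
G1: ✓.
G2: fails — w0Rw2 but no w with w2R²w and w0Rw.
G3: fails — w0Rw3 but no w with w3R²w and w0Rw.
G4: ✓.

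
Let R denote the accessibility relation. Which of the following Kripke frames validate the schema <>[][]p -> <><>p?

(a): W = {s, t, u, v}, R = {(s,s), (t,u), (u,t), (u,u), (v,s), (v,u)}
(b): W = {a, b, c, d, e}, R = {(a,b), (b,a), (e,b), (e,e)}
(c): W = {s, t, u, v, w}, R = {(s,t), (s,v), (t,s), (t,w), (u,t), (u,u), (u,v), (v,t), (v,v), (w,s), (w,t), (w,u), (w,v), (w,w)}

(a), (c)

The schema corresponds to a generalized confluence (Geach) condition: forall x forall y (xRy -> exists w (y R^2 w & x R^2 w)).
(a): satisfies the condition.
(b): fails — aRb but no w with bR²w and aR²w.
(c): satisfies the condition.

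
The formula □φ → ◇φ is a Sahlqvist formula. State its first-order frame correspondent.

seriality

Suppose □φ→◇φ is valid. At any x set V(φ)=W. Then □φ at x, so ◇φ at x, so x has a successor.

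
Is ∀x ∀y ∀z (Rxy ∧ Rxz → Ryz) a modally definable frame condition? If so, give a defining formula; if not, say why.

Yes — defined by ◇r → □◇r

Yes: it is the Euclidean property, defined by the 5 schema ◇r → □◇r.
Suppose ◇r→□◇r is valid. Take Rxy, Rxz and set V(r)={y}. Then ◇r at x, so □◇r at x, so ◇r at z, so some w with Rzw has r; w=y, i.e. Rzy. By symmetry of the argument, Ryz.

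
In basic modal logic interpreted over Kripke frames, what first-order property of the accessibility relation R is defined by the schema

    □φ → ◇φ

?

Suppose □φ→◇φ is valid. At any x set V(φ)=W. Then □φ at x, so ◇φ at x, so x has a successor.
Conversely, any frame satisfying ∀x ∃y Rxy validates the schema.
So the correspondent is seriality.

Seriality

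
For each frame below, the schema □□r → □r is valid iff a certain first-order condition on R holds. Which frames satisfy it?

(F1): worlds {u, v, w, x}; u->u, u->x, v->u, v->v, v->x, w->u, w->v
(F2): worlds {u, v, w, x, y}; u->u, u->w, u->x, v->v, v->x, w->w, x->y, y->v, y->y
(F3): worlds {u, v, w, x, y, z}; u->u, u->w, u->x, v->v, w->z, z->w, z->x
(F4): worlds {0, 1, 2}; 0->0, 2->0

The schema corresponds to density: ∀x ∀y (Rxy → ∃z (Rxz ∧ Rzy)).
(F1): ✓.
(F2): ✓.
(F3): fails — Rzx but no t with Rzt and Rtx.
(F4): ✓.
Valid on: (F1), (F2), (F4).

(F1), (F2), (F4)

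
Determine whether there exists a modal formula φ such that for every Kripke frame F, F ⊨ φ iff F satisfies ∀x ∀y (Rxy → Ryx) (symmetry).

Yes: it is symmetry, defined by the B schema r → □◇r.

Definable; r → □◇r defines it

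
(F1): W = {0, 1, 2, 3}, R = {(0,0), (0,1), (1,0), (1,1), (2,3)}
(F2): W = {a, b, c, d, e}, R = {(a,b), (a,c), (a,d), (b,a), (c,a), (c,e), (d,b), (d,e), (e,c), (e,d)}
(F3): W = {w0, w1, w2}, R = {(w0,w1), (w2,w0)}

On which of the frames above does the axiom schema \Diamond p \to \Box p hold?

(F3)

This is the axiom for partial functionality; its first-order frame correspondent is \forall x \forall y \forall z (Rxy \wedge Rxz \to y = z).
(F1): fails — 0 sees both 0 and 1.
(F2): fails — a sees both b and c.
(F3): ✓.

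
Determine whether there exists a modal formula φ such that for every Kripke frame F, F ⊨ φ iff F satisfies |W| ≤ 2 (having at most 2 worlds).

Modal frame validity is preserved under disjoint unions.
Any modal formula valid on each of 3 disjoint one-world frames is valid on their disjoint union (validity is preserved under disjoint unions). Each one-world frame has |W|=1≤2, but the union has |W|=3.
So the class is not modally definable.

Not modally definable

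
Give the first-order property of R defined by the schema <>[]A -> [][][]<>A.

This is a Sahlqvist (Geach-type) schema ◇^1□^1A → □^3◇^1A.
First-order correspondent: forall x forall y forall z ((xRy & x R^3 z) -> exists w (yRw & zRw)).

forall x forall y forall z ((xRy & x R^3 z) -> exists w (yRw & zRw))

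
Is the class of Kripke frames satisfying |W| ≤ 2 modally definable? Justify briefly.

Modal frame validity is preserved under disjoint unions.
Any modal formula valid on each of 3 disjoint one-world frames is valid on their disjoint union (validity is preserved under disjoint unions). Each one-world frame has |W|=1≤2, but the union has |W|=3.
So the class is not modally definable.

No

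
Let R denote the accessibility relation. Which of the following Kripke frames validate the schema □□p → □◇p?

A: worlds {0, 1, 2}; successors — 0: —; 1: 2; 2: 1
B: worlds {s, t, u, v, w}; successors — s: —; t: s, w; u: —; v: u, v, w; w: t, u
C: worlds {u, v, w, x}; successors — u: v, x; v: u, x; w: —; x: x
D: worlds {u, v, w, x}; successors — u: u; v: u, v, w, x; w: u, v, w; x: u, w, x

A, C, D

Frame correspondent (Sahlqvist): ∀x ∀z (xRz → ∃w (xR²w ∧ zRw)) — i.e. a generalized confluence (Geach) condition.
A: holds.
B: fails — tRs but no w* with tR²w* and sRw*.
C: holds.
D: holds.
Valid on: A, C, D.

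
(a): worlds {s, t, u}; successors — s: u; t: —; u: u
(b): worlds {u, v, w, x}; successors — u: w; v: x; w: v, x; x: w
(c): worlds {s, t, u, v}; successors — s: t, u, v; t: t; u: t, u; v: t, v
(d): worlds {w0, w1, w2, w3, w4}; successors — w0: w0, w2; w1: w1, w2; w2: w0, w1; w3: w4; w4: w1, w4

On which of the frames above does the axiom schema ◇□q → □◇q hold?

This is the axiom for convergence; its first-order frame correspondent is ∀x ∀y ∀z (Rxy ∧ Rxz → ∃w (Ryw ∧ Rzw)).
(a): satisfies the condition.
(b): fails — Rwx and Rwv but x and v have no common successor.
(c): satisfies the condition.
(d): satisfies the condition.
Valid on: (a), (c), (d).

(a), (c), (d)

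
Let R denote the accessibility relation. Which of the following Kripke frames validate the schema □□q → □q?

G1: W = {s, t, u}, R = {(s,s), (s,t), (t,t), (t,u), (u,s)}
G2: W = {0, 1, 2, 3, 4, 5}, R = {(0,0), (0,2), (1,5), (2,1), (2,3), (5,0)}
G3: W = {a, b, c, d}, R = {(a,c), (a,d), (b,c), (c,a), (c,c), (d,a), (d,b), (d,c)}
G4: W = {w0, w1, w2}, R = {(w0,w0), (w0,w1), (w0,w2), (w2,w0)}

Frame correspondent (Sahlqvist): ∀x ∀y (Rxy → ∃z (Rxz ∧ Rzy)) — i.e. density.
G1: ✓.
G2: fails — R23 but no z with R2z and Rz3.
G3: fails — Rdb but no z with Rdz and Rzb.
G4: ✓.

G1, G4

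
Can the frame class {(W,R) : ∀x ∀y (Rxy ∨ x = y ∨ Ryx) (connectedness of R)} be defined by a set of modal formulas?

Modal frame validity is preserved under disjoint unions.
Take 3 disjoint single-world reflexive frames: each is trivially connected, but their disjoint union has 3 worlds with no edge between distinct components, so it is not connected.
So no modal formula (or set of formulas) defines exactly the connected frames.

Not modally definable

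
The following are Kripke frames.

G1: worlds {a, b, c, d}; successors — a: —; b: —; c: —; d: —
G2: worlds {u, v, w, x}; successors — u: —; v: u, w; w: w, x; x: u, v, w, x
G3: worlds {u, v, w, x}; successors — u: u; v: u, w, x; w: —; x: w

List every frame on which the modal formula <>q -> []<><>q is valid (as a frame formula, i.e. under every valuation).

G1

This is the axiom for a generalized confluence (Geach) condition; its first-order frame correspondent is forall x forall y forall z ((xRy & xRz) -> exists w (y = w & z R^2 w)).
G1: ✓.
G2: fails — vRu, vRu but no t with u=t and uR²t.
G3: fails — vRu, vRw but no t with u=t and wR²t.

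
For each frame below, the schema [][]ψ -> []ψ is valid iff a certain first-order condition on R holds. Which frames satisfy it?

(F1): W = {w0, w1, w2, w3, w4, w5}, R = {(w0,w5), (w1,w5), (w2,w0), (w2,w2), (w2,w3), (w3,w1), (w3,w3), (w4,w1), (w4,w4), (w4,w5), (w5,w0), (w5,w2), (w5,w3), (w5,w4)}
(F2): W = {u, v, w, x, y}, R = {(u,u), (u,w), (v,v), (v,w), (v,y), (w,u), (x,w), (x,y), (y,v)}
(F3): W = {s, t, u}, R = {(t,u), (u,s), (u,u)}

(F3)

This is the axiom for density; its first-order frame correspondent is forall x forall y (Rxy -> exists z (Rxz & Rzy)).
(F1): fails — Rw1w5 but no z with Rw1z and Rzw5.
(F2): fails — Rxw but no z with Rxz and Rzw.
(F3): satisfies the condition.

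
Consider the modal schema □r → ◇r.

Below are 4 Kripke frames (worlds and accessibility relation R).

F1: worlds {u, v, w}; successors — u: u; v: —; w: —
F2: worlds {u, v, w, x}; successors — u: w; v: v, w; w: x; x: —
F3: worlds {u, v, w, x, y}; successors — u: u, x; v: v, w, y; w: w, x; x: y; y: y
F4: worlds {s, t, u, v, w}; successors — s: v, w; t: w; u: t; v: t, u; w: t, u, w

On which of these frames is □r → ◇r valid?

F3, F4

This is the axiom for seriality; its first-order frame correspondent is ∀x ∃y Rxy.
F1: fails — world v has no successor.
F2: fails — world x has no successor.
F3: holds.
F4: holds.
Valid on: F3, F4.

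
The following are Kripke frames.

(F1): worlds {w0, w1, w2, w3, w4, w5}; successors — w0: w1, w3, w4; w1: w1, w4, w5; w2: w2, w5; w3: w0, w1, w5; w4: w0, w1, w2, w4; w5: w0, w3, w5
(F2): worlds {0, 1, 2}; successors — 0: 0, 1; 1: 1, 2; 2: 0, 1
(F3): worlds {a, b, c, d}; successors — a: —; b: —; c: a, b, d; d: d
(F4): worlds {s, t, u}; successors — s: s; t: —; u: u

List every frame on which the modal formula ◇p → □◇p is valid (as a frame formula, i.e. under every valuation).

This is the axiom for the Euclidean property; its first-order frame correspondent is ∀x ∀y ∀z (Rxy ∧ Rxz → Ryz).
(F1): fails — Rw0w4 and Rw0w3 but not Rw4w3.
(F2): fails — R01 and R00 but not R10.
(F3): fails — Rca and Rca but not Raa.
(F4): holds.

(F4)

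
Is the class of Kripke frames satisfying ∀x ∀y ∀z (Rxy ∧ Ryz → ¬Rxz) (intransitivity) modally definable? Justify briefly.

Any modally definable frame class is closed under surjective bounded morphisms.
The 3-cycle (worlds 0,1,2 with 0→1→2→0) is intransitive. Mapping every world to a single reflexive point • is a surjective bounded morphism; the reflexive point is not intransitive (R••∧R•• but R••).
Hence intransitivity is not modally definable.

Not modally definable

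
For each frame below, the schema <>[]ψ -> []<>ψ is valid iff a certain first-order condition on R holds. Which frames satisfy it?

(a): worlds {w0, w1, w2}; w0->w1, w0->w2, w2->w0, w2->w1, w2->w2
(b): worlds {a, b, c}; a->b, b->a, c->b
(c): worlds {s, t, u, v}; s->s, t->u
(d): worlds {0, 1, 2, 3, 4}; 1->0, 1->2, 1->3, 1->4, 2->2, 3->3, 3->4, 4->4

(b)

Frame correspondent (Sahlqvist): forall x forall y forall z (Rxy & Rxz -> exists w (Ryw & Rzw)) — i.e. convergence.
(a): fails — Rw0w1 and Rw0w1 but w1 and w1 have no common successor.
(b): ✓.
(c): fails — Rtu and Rtu but u and u have no common successor.
(d): fails — R10 and R10 but 0 and 0 have no common successor.
Valid on: (b).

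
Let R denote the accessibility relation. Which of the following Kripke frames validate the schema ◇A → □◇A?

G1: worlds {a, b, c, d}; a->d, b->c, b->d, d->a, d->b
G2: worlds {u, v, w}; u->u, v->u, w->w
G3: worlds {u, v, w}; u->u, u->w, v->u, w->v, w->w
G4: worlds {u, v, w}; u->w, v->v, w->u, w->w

Frame correspondent (Sahlqvist): ∀x ∀y ∀z (Rxy ∧ Rxz → Ryz) — i.e. the Euclidean property.
G1: fails — Rad and Rad but not Rdd.
G2: satisfies the condition.
G3: fails — Ruw and Ruu but not Rwu.
G4: fails — Rwu and Rwu but not Ruu.

G2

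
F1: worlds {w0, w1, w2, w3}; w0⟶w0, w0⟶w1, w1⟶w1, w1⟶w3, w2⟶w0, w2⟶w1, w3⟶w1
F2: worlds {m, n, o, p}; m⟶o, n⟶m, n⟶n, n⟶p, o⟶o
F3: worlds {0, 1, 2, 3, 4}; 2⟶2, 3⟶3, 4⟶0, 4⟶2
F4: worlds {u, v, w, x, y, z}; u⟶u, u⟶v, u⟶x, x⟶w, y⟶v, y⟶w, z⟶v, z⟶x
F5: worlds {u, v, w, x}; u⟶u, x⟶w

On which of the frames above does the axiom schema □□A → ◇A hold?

F1

The schema corresponds to a generalized confluence (Geach) condition: ∀x ∃w (xR²w ∧ xRw).
F1: holds.
F2: fails — at p but no w with pR²w and pRw.
F3: fails — at 0 but no w with 0R²w and 0Rw.
F4: fails — at v but no t with vR²t and vRt.
F5: fails — at v but no t with vR²t and vRt.
Valid on: F1.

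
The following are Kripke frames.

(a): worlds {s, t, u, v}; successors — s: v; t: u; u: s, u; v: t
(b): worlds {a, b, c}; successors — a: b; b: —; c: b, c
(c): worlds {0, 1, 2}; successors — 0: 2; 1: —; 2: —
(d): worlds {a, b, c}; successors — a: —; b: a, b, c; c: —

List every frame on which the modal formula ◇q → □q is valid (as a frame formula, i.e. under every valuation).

This is the axiom for partial functionality; its first-order frame correspondent is ∀x ∀y ∀z (Rxy ∧ Rxz → y = z).
(a): fails — u sees both s and u.
(b): fails — c sees both b and c.
(c): ✓.
(d): fails — b sees both a and b.

(c)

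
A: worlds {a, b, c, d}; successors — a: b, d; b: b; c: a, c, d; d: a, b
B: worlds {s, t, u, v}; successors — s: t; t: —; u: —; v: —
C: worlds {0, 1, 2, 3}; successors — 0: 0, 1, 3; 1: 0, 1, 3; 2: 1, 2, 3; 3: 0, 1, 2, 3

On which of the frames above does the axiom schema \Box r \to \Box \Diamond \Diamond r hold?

A, C

Frame correspondent (Sahlqvist): \forall x \forall z (xRz \to \exists w (xRw \wedge z R^2 w)) — i.e. a generalized confluence (Geach) condition.
A: satisfies the condition.
B: fails — sRt but no w with sRw and tR²w.
C: satisfies the condition.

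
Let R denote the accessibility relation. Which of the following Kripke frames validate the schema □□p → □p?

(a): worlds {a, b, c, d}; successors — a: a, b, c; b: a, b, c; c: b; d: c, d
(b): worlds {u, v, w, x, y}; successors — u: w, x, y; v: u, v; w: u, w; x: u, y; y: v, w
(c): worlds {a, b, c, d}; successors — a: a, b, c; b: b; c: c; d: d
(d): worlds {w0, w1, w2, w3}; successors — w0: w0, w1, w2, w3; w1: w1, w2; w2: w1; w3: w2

Frame correspondent (Sahlqvist): ∀x ∀y (Rxy → ∃z (Rxz ∧ Rzy)) — i.e. density.
(a): condition met.
(b): fails — Rxu but no z with Rxz and Rzu.
(c): condition met.
(d): fails — Rw3w2 but no z with Rw3z and Rzw2.
Valid on: (a), (c).

(a), (c)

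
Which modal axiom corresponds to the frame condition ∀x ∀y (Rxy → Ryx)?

A defining formula is ψ → □◇ψ (the B axiom).

ψ → □◇ψ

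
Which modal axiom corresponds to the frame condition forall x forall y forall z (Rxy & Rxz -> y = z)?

◇ψ → □ψ

This is partial functionality; the standard corresponding axiom is CD: ◇ψ → □ψ.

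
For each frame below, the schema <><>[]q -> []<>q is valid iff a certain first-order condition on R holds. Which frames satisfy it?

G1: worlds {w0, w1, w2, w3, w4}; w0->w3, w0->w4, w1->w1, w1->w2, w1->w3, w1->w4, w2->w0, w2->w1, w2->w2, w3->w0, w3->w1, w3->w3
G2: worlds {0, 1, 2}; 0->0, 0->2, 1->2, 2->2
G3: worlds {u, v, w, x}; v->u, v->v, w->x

G2

This is the axiom for a generalized confluence (Geach) condition; its first-order frame correspondent is forall x forall y forall z ((x R^2 y & xRz) -> exists w (yRw & zRw)).
G1: fails — w0R²w0, w0Rw4 but no w with w0Rw and w4Rw.
G2: condition met.
G3: fails — vR²u, vRu but no t with uRt and uRt.
Valid on: G2.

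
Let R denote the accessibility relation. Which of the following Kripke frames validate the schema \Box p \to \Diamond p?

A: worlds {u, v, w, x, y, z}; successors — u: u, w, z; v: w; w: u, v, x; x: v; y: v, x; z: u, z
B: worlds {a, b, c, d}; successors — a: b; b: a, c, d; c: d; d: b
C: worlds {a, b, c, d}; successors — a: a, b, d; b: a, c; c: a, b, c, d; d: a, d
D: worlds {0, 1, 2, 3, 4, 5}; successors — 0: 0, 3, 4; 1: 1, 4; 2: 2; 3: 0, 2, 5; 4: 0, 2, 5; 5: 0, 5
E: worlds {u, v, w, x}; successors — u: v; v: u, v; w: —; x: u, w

A, B, C, D

Frame correspondent (Sahlqvist): \forall x \exists y Rxy — i.e. seriality.
A: ✓.
B: ✓.
C: ✓.
D: ✓.
E: fails — world w has no successor.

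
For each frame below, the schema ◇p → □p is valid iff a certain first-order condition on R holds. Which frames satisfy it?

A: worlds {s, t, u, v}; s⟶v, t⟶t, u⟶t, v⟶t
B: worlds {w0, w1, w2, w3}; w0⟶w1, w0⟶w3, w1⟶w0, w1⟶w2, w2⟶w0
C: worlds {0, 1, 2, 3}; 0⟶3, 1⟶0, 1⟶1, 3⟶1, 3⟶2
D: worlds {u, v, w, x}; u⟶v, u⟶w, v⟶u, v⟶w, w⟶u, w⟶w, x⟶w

A

This is the axiom for partial functionality; its first-order frame correspondent is ∀x ∀y ∀z (Rxy ∧ Rxz → y = z).
A: satisfies the condition.
B: fails — w0 sees both w1 and w3.
C: fails — 1 sees both 0 and 1.
D: fails — u sees both v and w.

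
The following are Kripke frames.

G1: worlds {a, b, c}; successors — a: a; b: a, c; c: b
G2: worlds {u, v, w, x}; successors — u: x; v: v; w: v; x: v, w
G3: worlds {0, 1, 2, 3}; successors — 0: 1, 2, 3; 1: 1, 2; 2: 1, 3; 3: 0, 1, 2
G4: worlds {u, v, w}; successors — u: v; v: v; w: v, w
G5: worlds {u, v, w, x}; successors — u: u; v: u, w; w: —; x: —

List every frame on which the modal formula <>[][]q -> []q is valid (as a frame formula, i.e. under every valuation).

The schema corresponds to a generalized confluence (Geach) condition: forall x forall y forall z ((xRy & xRz) -> exists w (y R^2 w & z = w)).
G1: fails — bRa, bRc but no w with aR²w and c=w.
G2: fails — uRx, uRx but no t with xR²t and x=t.
G3: fails — 0R2, 0R3 but no w with 2R²w and 3=w.
G4: fails — wRv, wRw but no t with vR²t and w=t.
G5: fails — vRu, vRw but no t with uR²t and w=t.

none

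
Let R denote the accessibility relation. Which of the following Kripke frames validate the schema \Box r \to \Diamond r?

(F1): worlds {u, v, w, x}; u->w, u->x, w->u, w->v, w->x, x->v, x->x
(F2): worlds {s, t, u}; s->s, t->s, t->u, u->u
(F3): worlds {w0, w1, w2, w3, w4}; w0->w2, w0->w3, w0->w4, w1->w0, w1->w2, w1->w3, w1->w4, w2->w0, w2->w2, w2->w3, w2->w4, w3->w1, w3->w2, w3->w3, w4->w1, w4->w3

(F2), (F3)

This is the axiom for seriality; its first-order frame correspondent is \forall x \exists y Rxy.
(F1): fails — world v has no successor.
(F2): ✓.
(F3): ✓.
Valid on: (F2), (F3).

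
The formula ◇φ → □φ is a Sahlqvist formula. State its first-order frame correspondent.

Suppose ◇φ→□φ is valid. Take Rxy, Rxz and set V(φ)={y}. Then ◇φ at x, so □φ at x, so φ at z, i.e. z=y.

Partial functionality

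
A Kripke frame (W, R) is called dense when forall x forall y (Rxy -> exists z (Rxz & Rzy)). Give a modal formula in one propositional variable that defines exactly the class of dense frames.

□□r → □r

This is density; the standard corresponding axiom is C4: □□r → □r.
Suppose □□r→□r is valid. Take Rxy and set V(r)={w : xR²w}. Then □□r at x, so □r at x, so r at y, i.e. ∃z(Rxz∧Rzy).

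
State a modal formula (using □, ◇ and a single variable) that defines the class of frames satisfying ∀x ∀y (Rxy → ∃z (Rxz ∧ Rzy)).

A defining formula is □□q → □q (the C4 axiom).

□□q → □q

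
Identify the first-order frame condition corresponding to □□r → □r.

density: ∀x ∀y (Rxy → ∃z (Rxz ∧ Rzy))

This is the C4 axiom.
It corresponds to density: ∀x ∀y (Rxy → ∃z (Rxz ∧ Rzy)).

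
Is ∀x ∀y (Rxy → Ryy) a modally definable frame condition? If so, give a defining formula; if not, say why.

Yes: it is shift-reflexivity, defined by the T□ schema □(□p → p).
Suppose □(□p→p) is valid. Take Rxy and set V(p)={w : Ryw}. Then at y, □p holds; since □(□p→p) at x, □p→p at y, so p at y, i.e. Ryy.

Yes — defined by □(□p → p)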